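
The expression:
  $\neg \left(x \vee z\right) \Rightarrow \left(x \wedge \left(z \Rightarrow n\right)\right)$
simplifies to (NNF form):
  $x \vee z$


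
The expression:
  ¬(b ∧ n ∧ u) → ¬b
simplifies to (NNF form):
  (n ∧ u) ∨ ¬b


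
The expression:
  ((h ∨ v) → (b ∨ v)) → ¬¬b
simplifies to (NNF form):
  b ∨ (h ∧ ¬v)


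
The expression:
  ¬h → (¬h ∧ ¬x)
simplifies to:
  h ∨ ¬x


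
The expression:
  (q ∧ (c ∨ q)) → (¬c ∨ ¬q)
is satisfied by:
  {c: False, q: False}
  {q: True, c: False}
  {c: True, q: False}


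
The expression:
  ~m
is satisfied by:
  {m: False}


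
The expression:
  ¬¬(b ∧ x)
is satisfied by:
  {b: True, x: True}


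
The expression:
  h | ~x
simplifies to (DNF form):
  h | ~x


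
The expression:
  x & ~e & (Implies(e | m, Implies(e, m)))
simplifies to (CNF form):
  x & ~e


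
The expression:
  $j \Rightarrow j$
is always true.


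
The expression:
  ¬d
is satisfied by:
  {d: False}


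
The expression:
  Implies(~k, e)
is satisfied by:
  {k: True, e: True}
  {k: True, e: False}
  {e: True, k: False}


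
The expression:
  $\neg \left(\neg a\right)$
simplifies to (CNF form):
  $a$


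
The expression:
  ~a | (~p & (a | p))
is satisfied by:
  {p: False, a: False}
  {a: True, p: False}
  {p: True, a: False}


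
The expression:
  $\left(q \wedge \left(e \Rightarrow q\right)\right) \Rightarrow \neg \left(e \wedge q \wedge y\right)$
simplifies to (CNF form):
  $\neg e \vee \neg q \vee \neg y$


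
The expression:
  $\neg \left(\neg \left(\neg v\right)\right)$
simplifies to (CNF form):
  $\neg v$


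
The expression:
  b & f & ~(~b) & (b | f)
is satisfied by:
  {b: True, f: True}


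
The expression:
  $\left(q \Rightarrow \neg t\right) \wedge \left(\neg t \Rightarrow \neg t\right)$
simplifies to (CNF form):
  $\neg q \vee \neg t$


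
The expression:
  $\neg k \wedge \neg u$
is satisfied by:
  {u: False, k: False}


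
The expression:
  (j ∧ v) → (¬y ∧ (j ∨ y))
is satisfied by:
  {v: False, y: False, j: False}
  {j: True, v: False, y: False}
  {y: True, v: False, j: False}
  {j: True, y: True, v: False}
  {v: True, j: False, y: False}
  {j: True, v: True, y: False}
  {y: True, v: True, j: False}


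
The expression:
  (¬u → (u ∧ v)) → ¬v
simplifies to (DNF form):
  ¬u ∨ ¬v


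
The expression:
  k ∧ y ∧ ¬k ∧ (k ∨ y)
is never true.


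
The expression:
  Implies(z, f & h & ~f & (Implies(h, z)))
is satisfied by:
  {z: False}


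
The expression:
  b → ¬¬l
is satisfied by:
  {l: True, b: False}
  {b: False, l: False}
  {b: True, l: True}


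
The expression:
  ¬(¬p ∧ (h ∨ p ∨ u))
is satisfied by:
  {p: True, u: False, h: False}
  {p: True, h: True, u: False}
  {p: True, u: True, h: False}
  {p: True, h: True, u: True}
  {h: False, u: False, p: False}


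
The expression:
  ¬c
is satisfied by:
  {c: False}


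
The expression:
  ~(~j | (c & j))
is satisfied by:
  {j: True, c: False}


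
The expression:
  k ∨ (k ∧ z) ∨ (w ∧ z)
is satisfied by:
  {k: True, w: True, z: True}
  {k: True, w: True, z: False}
  {k: True, z: True, w: False}
  {k: True, z: False, w: False}
  {w: True, z: True, k: False}


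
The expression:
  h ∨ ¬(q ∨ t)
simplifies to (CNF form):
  (h ∨ ¬q) ∧ (h ∨ ¬t)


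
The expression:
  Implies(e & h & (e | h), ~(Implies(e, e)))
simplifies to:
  ~e | ~h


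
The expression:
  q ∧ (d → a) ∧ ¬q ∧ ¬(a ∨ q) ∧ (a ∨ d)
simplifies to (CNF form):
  False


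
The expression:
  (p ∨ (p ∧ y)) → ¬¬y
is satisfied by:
  {y: True, p: False}
  {p: False, y: False}
  {p: True, y: True}


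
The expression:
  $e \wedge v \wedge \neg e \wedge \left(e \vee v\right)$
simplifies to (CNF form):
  $\text{False}$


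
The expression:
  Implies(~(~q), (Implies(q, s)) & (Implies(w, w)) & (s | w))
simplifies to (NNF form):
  s | ~q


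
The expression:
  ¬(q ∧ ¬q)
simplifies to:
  True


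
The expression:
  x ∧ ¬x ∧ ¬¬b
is never true.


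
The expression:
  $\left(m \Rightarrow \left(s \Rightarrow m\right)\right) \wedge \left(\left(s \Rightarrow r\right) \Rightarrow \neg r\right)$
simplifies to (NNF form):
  $\neg r$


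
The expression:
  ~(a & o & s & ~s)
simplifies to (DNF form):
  True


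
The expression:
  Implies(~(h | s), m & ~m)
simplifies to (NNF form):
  h | s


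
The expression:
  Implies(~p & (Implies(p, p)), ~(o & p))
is always true.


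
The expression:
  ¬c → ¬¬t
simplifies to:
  c ∨ t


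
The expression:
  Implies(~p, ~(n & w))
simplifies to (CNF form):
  p | ~n | ~w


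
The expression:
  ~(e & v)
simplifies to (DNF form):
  ~e | ~v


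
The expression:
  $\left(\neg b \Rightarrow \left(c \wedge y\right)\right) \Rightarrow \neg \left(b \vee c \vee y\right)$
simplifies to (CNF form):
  $\neg b \wedge \left(\neg c \vee \neg y\right)$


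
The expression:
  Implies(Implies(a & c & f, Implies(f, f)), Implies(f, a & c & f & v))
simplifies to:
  ~f | (a & c & v)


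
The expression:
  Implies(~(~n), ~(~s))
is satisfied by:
  {s: True, n: False}
  {n: False, s: False}
  {n: True, s: True}


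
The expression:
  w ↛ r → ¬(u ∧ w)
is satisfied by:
  {r: True, w: False, u: False}
  {w: False, u: False, r: False}
  {r: True, u: True, w: False}
  {u: True, w: False, r: False}
  {r: True, w: True, u: False}
  {w: True, r: False, u: False}
  {r: True, u: True, w: True}


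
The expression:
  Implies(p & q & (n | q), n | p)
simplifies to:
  True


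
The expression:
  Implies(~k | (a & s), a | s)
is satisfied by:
  {a: True, k: True, s: True}
  {a: True, k: True, s: False}
  {a: True, s: True, k: False}
  {a: True, s: False, k: False}
  {k: True, s: True, a: False}
  {k: True, s: False, a: False}
  {s: True, k: False, a: False}


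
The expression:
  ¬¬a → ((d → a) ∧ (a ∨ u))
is always true.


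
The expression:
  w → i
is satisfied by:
  {i: True, w: False}
  {w: False, i: False}
  {w: True, i: True}


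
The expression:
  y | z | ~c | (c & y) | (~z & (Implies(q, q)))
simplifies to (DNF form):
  True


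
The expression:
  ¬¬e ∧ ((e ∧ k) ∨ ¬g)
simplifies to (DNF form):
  (e ∧ k) ∨ (e ∧ ¬g)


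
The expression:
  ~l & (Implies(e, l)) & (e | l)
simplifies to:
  False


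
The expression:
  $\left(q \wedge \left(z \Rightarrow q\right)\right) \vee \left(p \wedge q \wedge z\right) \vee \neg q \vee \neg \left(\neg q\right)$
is always true.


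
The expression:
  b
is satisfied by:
  {b: True}


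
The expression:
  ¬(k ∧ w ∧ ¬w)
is always true.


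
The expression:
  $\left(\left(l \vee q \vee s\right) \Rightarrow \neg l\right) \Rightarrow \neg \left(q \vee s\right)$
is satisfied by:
  {l: True, s: False, q: False}
  {q: True, l: True, s: False}
  {l: True, s: True, q: False}
  {q: True, l: True, s: True}
  {q: False, s: False, l: False}


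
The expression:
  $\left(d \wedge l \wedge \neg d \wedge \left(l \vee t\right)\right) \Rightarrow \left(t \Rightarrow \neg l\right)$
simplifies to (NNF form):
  $\text{True}$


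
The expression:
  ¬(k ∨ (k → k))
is never true.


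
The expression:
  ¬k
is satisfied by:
  {k: False}


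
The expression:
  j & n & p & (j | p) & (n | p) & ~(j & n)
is never true.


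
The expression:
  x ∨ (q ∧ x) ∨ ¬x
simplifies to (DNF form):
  True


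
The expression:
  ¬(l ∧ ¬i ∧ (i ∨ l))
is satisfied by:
  {i: True, l: False}
  {l: False, i: False}
  {l: True, i: True}


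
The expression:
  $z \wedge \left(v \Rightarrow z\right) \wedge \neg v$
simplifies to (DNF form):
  $z \wedge \neg v$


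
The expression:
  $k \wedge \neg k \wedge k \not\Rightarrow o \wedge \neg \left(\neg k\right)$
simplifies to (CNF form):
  $\text{False}$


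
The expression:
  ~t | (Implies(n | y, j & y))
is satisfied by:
  {j: True, t: False, n: False, y: False}
  {j: False, t: False, n: False, y: False}
  {y: True, j: True, t: False, n: False}
  {y: True, j: False, t: False, n: False}
  {n: True, j: True, t: False, y: False}
  {n: True, j: False, t: False, y: False}
  {y: True, n: True, j: True, t: False}
  {y: True, n: True, j: False, t: False}
  {t: True, j: True, y: False, n: False}
  {t: True, j: False, y: False, n: False}
  {y: True, t: True, j: True, n: False}
  {y: True, n: True, t: True, j: True}


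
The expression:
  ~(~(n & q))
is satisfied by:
  {q: True, n: True}


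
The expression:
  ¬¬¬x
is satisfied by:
  {x: False}


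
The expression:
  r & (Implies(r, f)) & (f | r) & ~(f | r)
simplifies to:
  False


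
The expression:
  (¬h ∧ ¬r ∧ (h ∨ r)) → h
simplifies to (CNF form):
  True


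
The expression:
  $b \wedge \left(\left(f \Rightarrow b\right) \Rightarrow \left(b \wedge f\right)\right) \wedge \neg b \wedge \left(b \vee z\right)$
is never true.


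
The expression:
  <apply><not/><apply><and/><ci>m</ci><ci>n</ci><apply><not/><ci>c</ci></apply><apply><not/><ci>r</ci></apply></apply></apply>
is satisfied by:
  {r: True, c: True, m: False, n: False}
  {r: True, m: False, c: False, n: False}
  {c: True, r: False, m: False, n: False}
  {r: False, m: False, c: False, n: False}
  {n: True, r: True, c: True, m: False}
  {n: True, r: True, m: False, c: False}
  {n: True, c: True, r: False, m: False}
  {n: True, r: False, m: False, c: False}
  {r: True, m: True, c: True, n: False}
  {r: True, m: True, n: False, c: False}
  {m: True, c: True, n: False, r: False}
  {m: True, n: False, c: False, r: False}
  {r: True, m: True, n: True, c: True}
  {r: True, m: True, n: True, c: False}
  {m: True, n: True, c: True, r: False}


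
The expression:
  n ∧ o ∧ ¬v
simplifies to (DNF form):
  n ∧ o ∧ ¬v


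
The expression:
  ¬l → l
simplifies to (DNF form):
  l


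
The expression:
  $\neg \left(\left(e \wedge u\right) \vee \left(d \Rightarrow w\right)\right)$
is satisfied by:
  {d: True, u: False, e: False, w: False}
  {d: True, e: True, u: False, w: False}
  {d: True, u: True, e: False, w: False}


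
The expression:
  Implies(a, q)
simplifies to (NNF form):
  q | ~a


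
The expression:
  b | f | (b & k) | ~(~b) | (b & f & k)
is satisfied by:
  {b: True, f: True}
  {b: True, f: False}
  {f: True, b: False}


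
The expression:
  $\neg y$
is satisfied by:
  {y: False}


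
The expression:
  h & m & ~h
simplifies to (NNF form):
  False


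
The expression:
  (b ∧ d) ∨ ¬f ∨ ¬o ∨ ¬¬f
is always true.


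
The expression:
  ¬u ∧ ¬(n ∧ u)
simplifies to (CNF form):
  ¬u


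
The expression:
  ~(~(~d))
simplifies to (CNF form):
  ~d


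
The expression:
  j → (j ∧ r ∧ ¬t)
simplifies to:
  (r ∧ ¬t) ∨ ¬j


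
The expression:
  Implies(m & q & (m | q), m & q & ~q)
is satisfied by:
  {m: False, q: False}
  {q: True, m: False}
  {m: True, q: False}


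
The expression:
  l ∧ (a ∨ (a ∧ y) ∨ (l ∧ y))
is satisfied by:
  {a: True, y: True, l: True}
  {a: True, l: True, y: False}
  {y: True, l: True, a: False}


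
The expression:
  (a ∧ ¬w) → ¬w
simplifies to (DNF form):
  True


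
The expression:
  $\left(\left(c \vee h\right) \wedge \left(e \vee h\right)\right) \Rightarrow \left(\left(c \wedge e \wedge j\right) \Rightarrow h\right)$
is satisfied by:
  {h: True, c: False, e: False, j: False}
  {j: False, c: False, h: False, e: False}
  {j: True, h: True, c: False, e: False}
  {j: True, c: False, h: False, e: False}
  {e: True, h: True, j: False, c: False}
  {e: True, j: False, c: False, h: False}
  {e: True, j: True, h: True, c: False}
  {e: True, j: True, c: False, h: False}
  {h: True, c: True, e: False, j: False}
  {c: True, e: False, h: False, j: False}
  {j: True, c: True, h: True, e: False}
  {j: True, c: True, e: False, h: False}
  {h: True, c: True, e: True, j: False}
  {c: True, e: True, j: False, h: False}
  {j: True, c: True, e: True, h: True}


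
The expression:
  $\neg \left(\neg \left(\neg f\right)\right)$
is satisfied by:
  {f: False}


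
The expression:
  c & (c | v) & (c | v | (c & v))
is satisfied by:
  {c: True}


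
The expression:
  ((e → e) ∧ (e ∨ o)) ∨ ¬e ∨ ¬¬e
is always true.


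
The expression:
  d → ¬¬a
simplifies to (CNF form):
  a ∨ ¬d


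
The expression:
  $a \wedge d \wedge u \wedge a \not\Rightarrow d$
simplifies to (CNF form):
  $\text{False}$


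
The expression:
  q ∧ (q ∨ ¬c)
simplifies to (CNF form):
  q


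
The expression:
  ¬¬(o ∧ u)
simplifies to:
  o ∧ u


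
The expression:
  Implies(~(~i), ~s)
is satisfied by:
  {s: False, i: False}
  {i: True, s: False}
  {s: True, i: False}


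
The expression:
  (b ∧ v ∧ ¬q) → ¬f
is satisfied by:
  {q: True, v: False, b: False, f: False}
  {f: False, v: False, q: False, b: False}
  {f: True, q: True, v: False, b: False}
  {f: True, v: False, q: False, b: False}
  {b: True, q: True, f: False, v: False}
  {b: True, f: False, v: False, q: False}
  {b: True, f: True, q: True, v: False}
  {b: True, f: True, v: False, q: False}
  {q: True, v: True, b: False, f: False}
  {v: True, b: False, q: False, f: False}
  {f: True, v: True, q: True, b: False}
  {f: True, v: True, b: False, q: False}
  {q: True, v: True, b: True, f: False}
  {v: True, b: True, f: False, q: False}
  {f: True, v: True, b: True, q: True}


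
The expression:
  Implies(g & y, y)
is always true.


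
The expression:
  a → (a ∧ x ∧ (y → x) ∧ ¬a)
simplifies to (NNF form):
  ¬a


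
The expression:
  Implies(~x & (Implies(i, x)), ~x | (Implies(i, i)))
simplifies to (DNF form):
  True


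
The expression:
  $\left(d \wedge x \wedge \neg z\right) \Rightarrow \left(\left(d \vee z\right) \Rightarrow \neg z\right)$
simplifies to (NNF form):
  $\text{True}$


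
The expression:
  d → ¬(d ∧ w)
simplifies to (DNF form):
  ¬d ∨ ¬w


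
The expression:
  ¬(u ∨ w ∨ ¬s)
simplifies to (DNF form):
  s ∧ ¬u ∧ ¬w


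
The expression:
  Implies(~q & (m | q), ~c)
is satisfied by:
  {q: True, m: False, c: False}
  {m: False, c: False, q: False}
  {c: True, q: True, m: False}
  {c: True, m: False, q: False}
  {q: True, m: True, c: False}
  {m: True, q: False, c: False}
  {c: True, m: True, q: True}


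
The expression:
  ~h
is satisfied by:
  {h: False}


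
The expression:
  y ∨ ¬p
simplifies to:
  y ∨ ¬p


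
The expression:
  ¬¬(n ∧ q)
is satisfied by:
  {q: True, n: True}


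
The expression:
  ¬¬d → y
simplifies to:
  y ∨ ¬d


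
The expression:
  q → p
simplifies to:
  p ∨ ¬q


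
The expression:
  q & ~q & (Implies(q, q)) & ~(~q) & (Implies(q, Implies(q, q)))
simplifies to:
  False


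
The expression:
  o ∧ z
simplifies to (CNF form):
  o ∧ z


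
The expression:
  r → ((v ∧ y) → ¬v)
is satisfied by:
  {v: False, y: False, r: False}
  {r: True, v: False, y: False}
  {y: True, v: False, r: False}
  {r: True, y: True, v: False}
  {v: True, r: False, y: False}
  {r: True, v: True, y: False}
  {y: True, v: True, r: False}


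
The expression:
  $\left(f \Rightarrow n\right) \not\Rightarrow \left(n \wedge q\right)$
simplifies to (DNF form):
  $\left(n \wedge \neg q\right) \vee \left(\neg f \wedge \neg n\right)$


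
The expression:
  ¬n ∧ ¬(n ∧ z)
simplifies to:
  ¬n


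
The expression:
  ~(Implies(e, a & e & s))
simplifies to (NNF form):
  e & (~a | ~s)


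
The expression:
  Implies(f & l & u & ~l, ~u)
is always true.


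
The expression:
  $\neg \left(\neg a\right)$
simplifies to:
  $a$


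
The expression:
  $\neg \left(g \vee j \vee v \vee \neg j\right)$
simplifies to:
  $\text{False}$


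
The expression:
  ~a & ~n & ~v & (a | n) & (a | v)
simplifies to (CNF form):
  False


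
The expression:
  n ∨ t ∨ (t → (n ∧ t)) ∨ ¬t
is always true.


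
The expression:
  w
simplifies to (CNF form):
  w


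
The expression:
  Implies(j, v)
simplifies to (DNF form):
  v | ~j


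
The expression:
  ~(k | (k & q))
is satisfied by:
  {k: False}


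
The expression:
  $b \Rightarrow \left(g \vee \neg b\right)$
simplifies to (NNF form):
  $g \vee \neg b$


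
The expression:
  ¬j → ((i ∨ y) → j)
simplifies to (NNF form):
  j ∨ (¬i ∧ ¬y)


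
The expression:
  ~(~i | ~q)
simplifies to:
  i & q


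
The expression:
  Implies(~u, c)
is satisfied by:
  {c: True, u: True}
  {c: True, u: False}
  {u: True, c: False}


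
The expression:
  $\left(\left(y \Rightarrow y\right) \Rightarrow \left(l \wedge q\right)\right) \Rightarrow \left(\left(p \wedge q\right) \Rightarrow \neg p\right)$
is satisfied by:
  {l: False, q: False, p: False}
  {p: True, l: False, q: False}
  {q: True, l: False, p: False}
  {p: True, q: True, l: False}
  {l: True, p: False, q: False}
  {p: True, l: True, q: False}
  {q: True, l: True, p: False}


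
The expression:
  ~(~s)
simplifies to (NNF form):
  s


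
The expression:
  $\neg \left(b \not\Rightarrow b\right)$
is always true.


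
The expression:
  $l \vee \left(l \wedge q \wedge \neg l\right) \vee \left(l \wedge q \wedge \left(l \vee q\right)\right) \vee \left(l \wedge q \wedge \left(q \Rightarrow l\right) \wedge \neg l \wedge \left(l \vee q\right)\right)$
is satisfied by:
  {l: True}


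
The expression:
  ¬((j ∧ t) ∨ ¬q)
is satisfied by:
  {q: True, t: False, j: False}
  {q: True, j: True, t: False}
  {q: True, t: True, j: False}


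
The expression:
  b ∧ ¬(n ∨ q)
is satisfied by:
  {b: True, n: False, q: False}


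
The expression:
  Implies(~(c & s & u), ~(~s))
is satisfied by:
  {s: True}


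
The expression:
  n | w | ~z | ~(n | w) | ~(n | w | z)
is always true.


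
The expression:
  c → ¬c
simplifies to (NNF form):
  ¬c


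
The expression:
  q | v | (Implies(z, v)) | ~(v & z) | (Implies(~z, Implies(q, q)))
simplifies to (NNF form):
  True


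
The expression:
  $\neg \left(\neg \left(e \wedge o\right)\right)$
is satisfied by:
  {e: True, o: True}


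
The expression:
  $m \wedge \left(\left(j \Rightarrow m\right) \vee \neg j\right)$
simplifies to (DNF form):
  $m$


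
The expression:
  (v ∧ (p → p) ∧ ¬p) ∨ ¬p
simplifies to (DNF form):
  ¬p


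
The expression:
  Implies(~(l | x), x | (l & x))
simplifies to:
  l | x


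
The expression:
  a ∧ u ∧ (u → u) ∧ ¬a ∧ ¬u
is never true.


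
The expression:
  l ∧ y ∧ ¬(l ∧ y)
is never true.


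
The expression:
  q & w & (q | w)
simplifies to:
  q & w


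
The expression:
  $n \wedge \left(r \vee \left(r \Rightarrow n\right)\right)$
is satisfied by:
  {n: True}


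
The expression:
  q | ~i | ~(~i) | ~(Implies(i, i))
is always true.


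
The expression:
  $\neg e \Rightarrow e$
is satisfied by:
  {e: True}


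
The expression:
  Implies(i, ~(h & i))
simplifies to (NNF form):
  ~h | ~i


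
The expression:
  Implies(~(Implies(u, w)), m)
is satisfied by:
  {m: True, w: True, u: False}
  {m: True, u: False, w: False}
  {w: True, u: False, m: False}
  {w: False, u: False, m: False}
  {m: True, w: True, u: True}
  {m: True, u: True, w: False}
  {w: True, u: True, m: False}


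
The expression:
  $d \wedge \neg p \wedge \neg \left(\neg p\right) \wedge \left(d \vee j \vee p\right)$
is never true.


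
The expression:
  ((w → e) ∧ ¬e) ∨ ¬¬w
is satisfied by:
  {w: True, e: False}
  {e: False, w: False}
  {e: True, w: True}


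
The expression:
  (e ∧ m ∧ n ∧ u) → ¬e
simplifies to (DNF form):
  ¬e ∨ ¬m ∨ ¬n ∨ ¬u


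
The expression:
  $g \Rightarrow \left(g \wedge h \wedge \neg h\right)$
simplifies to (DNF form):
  $\neg g$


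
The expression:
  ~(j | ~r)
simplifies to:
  r & ~j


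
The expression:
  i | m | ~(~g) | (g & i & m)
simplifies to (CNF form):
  g | i | m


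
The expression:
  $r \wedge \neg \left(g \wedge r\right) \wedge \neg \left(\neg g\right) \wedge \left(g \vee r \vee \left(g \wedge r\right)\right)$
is never true.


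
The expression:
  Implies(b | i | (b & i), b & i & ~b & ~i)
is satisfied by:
  {i: False, b: False}


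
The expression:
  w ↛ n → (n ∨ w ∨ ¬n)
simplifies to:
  True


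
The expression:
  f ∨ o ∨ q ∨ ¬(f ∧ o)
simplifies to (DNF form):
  True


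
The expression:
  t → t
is always true.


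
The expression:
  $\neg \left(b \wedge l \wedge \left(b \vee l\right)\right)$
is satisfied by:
  {l: False, b: False}
  {b: True, l: False}
  {l: True, b: False}


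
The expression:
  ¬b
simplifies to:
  ¬b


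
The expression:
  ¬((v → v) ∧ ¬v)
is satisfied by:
  {v: True}


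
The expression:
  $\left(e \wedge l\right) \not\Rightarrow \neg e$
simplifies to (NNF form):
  $e \wedge l$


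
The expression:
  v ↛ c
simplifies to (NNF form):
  v ∧ ¬c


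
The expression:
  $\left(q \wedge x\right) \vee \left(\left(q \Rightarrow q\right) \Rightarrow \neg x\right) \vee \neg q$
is always true.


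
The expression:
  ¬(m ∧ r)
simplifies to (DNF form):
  ¬m ∨ ¬r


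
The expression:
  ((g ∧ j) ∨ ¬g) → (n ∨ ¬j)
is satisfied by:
  {n: True, j: False}
  {j: False, n: False}
  {j: True, n: True}


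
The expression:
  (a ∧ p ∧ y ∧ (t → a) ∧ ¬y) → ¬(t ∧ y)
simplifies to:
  True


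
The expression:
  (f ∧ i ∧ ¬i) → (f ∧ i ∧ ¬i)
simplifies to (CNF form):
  True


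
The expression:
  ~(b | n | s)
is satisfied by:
  {n: False, b: False, s: False}


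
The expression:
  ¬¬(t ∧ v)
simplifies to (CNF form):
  t ∧ v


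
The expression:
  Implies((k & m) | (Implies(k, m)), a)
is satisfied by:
  {a: True, k: True, m: False}
  {a: True, k: False, m: False}
  {a: True, m: True, k: True}
  {a: True, m: True, k: False}
  {k: True, m: False, a: False}


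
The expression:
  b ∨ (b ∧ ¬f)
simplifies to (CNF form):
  b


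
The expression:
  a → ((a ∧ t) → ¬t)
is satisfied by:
  {t: False, a: False}
  {a: True, t: False}
  {t: True, a: False}


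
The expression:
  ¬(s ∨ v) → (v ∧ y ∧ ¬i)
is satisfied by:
  {v: True, s: True}
  {v: True, s: False}
  {s: True, v: False}


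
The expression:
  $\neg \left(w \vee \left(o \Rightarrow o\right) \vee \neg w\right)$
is never true.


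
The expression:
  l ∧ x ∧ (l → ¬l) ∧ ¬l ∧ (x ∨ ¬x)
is never true.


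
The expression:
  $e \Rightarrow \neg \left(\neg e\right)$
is always true.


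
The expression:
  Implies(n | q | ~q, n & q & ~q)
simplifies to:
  False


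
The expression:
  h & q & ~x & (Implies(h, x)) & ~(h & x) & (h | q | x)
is never true.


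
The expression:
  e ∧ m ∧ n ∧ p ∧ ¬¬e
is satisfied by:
  {m: True, p: True, e: True, n: True}


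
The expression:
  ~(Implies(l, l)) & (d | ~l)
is never true.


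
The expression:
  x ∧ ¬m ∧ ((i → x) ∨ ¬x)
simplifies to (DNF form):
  x ∧ ¬m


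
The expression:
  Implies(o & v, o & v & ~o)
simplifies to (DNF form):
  ~o | ~v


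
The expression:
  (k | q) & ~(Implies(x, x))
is never true.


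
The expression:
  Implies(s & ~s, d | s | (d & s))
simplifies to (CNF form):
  True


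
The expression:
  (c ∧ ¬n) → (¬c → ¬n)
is always true.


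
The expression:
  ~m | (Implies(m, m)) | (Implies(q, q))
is always true.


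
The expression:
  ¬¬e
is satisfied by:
  {e: True}


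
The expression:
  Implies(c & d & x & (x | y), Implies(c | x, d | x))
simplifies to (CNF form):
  True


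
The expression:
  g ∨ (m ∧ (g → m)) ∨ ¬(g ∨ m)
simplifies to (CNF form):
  True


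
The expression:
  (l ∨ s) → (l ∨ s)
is always true.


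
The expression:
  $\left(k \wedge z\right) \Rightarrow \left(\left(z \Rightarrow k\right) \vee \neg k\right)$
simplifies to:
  $\text{True}$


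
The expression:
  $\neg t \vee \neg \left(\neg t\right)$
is always true.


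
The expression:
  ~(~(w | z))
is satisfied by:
  {z: True, w: True}
  {z: True, w: False}
  {w: True, z: False}


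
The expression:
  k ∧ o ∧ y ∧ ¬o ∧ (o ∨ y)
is never true.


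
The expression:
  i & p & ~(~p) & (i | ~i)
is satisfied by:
  {i: True, p: True}


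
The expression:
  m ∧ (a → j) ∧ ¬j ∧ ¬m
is never true.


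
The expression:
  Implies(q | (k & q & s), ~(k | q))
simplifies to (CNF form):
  ~q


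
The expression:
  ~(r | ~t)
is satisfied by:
  {t: True, r: False}


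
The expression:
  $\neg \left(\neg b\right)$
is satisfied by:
  {b: True}


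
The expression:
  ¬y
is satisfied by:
  {y: False}


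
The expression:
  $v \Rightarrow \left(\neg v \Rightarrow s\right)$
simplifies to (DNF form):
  $\text{True}$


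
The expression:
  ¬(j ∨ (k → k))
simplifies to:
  False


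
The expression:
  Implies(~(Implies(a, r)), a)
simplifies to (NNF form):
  True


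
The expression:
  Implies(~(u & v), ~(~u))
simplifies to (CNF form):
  u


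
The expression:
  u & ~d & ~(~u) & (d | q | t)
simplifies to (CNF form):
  u & ~d & (q | t)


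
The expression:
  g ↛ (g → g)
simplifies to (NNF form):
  False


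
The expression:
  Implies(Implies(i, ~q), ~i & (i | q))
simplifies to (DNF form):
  q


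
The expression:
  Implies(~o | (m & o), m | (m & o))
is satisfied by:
  {o: True, m: True}
  {o: True, m: False}
  {m: True, o: False}


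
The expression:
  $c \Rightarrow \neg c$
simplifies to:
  $\neg c$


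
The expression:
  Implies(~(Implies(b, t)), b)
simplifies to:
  True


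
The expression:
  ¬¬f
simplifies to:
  f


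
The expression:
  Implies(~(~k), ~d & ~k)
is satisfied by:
  {k: False}


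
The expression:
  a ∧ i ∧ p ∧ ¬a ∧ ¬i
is never true.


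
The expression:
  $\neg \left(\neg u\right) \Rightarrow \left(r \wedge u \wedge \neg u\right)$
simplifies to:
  $\neg u$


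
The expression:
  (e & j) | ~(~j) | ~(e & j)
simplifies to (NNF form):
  True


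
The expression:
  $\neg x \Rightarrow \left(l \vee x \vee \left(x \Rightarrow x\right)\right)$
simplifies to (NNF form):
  $\text{True}$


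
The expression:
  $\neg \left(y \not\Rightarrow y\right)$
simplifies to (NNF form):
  $\text{True}$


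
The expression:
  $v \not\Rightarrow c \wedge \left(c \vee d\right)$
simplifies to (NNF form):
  $d \wedge v \wedge \neg c$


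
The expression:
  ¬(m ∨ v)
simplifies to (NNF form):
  ¬m ∧ ¬v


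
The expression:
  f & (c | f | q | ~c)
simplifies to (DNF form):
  f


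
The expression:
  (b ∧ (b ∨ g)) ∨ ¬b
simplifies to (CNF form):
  True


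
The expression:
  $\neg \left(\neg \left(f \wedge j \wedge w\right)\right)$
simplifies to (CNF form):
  $f \wedge j \wedge w$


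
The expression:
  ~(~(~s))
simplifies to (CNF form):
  ~s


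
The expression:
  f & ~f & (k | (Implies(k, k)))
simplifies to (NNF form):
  False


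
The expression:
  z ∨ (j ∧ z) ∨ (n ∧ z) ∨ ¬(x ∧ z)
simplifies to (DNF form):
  True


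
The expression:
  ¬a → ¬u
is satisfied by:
  {a: True, u: False}
  {u: False, a: False}
  {u: True, a: True}


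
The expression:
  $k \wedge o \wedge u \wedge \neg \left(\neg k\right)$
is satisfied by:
  {u: True, o: True, k: True}


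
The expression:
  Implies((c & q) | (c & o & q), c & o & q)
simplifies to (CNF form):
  o | ~c | ~q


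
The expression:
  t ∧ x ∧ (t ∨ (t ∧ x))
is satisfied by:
  {t: True, x: True}


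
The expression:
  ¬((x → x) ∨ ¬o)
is never true.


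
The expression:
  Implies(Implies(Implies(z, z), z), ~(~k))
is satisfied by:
  {k: True, z: False}
  {z: False, k: False}
  {z: True, k: True}


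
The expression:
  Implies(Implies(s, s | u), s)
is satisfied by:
  {s: True}


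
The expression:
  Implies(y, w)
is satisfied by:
  {w: True, y: False}
  {y: False, w: False}
  {y: True, w: True}


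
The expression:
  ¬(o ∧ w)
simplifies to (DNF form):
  ¬o ∨ ¬w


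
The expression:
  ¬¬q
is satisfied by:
  {q: True}


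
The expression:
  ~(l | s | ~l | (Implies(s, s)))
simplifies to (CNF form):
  False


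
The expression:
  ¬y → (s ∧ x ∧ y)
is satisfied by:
  {y: True}


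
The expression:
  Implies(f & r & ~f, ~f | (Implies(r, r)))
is always true.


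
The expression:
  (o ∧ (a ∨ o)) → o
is always true.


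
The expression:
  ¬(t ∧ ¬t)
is always true.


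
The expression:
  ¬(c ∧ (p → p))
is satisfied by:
  {c: False}


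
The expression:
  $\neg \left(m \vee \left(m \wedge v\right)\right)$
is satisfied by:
  {m: False}


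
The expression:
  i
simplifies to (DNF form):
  i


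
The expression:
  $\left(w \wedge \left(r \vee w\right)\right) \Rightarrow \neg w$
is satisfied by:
  {w: False}


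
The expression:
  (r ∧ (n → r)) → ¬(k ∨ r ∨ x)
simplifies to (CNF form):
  ¬r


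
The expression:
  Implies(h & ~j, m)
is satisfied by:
  {m: True, j: True, h: False}
  {m: True, j: False, h: False}
  {j: True, m: False, h: False}
  {m: False, j: False, h: False}
  {h: True, m: True, j: True}
  {h: True, m: True, j: False}
  {h: True, j: True, m: False}


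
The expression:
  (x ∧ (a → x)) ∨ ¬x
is always true.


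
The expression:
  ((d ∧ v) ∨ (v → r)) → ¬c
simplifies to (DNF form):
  (v ∧ ¬d ∧ ¬r) ∨ ¬c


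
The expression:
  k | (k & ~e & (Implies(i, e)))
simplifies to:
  k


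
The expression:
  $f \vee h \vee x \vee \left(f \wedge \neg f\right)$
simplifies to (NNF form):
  $f \vee h \vee x$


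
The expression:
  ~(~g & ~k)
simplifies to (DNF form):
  g | k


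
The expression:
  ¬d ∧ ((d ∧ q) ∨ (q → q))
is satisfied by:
  {d: False}


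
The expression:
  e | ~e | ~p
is always true.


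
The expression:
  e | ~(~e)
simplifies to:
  e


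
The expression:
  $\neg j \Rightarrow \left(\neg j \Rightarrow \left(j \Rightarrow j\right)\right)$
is always true.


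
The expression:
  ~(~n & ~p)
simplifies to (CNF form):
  n | p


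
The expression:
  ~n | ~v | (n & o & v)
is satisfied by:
  {o: True, v: False, n: False}
  {v: False, n: False, o: False}
  {n: True, o: True, v: False}
  {n: True, v: False, o: False}
  {o: True, v: True, n: False}
  {v: True, o: False, n: False}
  {n: True, v: True, o: True}


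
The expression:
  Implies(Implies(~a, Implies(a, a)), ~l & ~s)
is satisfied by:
  {l: False, s: False}


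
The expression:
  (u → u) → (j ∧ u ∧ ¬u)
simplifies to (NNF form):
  False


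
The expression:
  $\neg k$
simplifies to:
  $\neg k$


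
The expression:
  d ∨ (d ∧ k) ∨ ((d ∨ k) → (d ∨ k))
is always true.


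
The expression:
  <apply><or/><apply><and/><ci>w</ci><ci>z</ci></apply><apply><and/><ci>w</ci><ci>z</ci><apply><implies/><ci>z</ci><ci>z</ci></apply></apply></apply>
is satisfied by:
  {z: True, w: True}


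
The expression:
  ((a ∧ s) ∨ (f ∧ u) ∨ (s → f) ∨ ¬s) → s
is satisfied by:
  {s: True}


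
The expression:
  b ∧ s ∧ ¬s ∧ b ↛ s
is never true.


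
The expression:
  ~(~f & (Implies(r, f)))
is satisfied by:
  {r: True, f: True}
  {r: True, f: False}
  {f: True, r: False}


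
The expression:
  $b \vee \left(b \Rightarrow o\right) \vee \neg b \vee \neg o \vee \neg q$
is always true.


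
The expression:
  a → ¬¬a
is always true.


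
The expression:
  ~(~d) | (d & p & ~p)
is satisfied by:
  {d: True}


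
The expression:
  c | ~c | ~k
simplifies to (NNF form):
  True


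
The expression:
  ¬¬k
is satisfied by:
  {k: True}


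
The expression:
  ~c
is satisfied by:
  {c: False}


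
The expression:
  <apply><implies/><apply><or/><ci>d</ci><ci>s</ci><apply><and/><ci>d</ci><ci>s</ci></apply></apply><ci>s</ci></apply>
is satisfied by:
  {s: True, d: False}
  {d: False, s: False}
  {d: True, s: True}


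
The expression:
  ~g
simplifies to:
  ~g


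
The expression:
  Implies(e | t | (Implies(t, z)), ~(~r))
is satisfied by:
  {r: True}


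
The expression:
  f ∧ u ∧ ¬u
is never true.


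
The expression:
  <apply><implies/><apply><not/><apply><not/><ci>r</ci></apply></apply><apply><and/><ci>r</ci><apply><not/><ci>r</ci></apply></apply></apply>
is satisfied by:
  {r: False}


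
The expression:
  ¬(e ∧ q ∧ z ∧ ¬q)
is always true.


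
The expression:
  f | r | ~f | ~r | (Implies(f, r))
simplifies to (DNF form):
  True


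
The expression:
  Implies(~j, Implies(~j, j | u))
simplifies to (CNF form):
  j | u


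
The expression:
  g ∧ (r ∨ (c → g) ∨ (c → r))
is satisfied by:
  {g: True}


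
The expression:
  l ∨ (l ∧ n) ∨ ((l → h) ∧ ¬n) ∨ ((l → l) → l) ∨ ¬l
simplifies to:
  True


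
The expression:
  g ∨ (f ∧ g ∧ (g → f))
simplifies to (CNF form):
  g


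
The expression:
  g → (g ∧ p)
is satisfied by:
  {p: True, g: False}
  {g: False, p: False}
  {g: True, p: True}


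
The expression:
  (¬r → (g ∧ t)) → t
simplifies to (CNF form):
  t ∨ ¬r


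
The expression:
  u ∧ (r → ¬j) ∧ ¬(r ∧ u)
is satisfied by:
  {u: True, r: False}


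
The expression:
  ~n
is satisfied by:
  {n: False}


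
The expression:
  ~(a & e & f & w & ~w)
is always true.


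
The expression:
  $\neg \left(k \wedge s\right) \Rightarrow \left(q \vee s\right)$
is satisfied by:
  {q: True, s: True}
  {q: True, s: False}
  {s: True, q: False}


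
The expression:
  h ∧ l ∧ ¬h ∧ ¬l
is never true.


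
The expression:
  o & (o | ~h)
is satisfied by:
  {o: True}


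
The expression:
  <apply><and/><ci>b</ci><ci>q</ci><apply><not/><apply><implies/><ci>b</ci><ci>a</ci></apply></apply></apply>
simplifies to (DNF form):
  <apply><and/><ci>b</ci><ci>q</ci><apply><not/><ci>a</ci></apply></apply>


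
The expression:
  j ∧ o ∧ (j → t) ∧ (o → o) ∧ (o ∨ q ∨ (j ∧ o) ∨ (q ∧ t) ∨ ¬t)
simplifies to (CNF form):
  j ∧ o ∧ t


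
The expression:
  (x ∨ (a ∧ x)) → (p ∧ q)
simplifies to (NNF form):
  (p ∧ q) ∨ ¬x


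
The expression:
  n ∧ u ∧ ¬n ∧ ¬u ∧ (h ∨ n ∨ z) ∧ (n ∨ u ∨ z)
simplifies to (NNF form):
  False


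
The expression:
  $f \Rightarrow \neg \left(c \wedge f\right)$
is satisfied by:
  {c: False, f: False}
  {f: True, c: False}
  {c: True, f: False}


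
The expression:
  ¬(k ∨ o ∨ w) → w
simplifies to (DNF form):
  k ∨ o ∨ w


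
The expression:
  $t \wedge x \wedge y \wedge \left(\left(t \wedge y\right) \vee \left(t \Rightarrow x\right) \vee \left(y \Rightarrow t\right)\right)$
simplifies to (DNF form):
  $t \wedge x \wedge y$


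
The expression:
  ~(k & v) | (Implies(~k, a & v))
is always true.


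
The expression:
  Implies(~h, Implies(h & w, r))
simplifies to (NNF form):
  True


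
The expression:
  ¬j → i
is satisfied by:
  {i: True, j: True}
  {i: True, j: False}
  {j: True, i: False}


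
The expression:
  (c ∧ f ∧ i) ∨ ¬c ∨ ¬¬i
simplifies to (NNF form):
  i ∨ ¬c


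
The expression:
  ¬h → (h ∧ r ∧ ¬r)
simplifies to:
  h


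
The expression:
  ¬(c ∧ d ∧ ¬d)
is always true.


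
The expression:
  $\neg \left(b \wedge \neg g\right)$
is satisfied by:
  {g: True, b: False}
  {b: False, g: False}
  {b: True, g: True}


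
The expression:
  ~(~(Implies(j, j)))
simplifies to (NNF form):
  True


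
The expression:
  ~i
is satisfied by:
  {i: False}


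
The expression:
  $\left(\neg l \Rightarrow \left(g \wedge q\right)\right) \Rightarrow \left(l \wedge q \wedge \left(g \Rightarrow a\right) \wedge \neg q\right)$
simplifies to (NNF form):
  $\neg l \wedge \left(\neg g \vee \neg q\right)$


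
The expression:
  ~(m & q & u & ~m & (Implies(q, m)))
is always true.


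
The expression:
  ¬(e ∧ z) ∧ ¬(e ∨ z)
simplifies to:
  ¬e ∧ ¬z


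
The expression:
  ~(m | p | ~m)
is never true.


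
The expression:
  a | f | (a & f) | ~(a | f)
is always true.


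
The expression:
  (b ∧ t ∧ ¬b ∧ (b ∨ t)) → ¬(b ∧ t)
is always true.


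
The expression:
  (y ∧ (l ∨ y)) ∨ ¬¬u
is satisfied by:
  {y: True, u: True}
  {y: True, u: False}
  {u: True, y: False}


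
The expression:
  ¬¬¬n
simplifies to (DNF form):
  ¬n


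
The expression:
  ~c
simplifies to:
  ~c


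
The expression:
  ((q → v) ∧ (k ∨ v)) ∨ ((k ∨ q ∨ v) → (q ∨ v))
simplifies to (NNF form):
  True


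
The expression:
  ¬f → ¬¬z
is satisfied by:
  {z: True, f: True}
  {z: True, f: False}
  {f: True, z: False}


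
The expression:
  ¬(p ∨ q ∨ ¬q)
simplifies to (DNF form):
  False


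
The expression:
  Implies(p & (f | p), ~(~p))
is always true.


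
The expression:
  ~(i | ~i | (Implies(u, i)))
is never true.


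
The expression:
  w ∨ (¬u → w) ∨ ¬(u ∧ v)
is always true.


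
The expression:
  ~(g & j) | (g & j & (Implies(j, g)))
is always true.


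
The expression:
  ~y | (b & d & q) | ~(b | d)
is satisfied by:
  {q: True, d: False, y: False, b: False}
  {b: False, d: False, q: False, y: False}
  {b: True, q: True, d: False, y: False}
  {b: True, d: False, q: False, y: False}
  {q: True, d: True, b: False, y: False}
  {d: True, b: False, q: False, y: False}
  {b: True, q: True, d: True, y: False}
  {b: True, d: True, q: False, y: False}
  {y: True, q: True, b: False, d: False}
  {y: True, b: False, d: False, q: False}
  {y: True, b: True, d: True, q: True}


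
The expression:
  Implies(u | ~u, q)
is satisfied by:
  {q: True}


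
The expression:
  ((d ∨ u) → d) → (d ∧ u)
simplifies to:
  u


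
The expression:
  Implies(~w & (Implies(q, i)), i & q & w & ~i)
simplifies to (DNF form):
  w | (q & ~i)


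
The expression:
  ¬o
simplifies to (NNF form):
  ¬o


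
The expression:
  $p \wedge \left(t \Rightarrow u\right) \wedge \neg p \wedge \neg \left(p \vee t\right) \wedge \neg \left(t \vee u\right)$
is never true.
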